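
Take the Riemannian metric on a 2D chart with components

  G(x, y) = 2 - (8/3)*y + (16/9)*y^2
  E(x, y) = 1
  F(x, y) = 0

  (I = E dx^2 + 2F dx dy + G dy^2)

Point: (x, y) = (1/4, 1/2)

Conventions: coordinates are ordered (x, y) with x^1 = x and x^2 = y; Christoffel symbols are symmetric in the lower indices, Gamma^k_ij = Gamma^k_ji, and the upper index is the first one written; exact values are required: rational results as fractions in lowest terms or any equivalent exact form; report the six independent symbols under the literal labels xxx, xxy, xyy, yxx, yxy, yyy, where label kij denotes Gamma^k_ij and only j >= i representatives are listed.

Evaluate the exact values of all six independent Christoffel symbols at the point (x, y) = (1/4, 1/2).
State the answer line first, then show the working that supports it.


Answer: Gamma_xxx = 0, Gamma_xxy = 0, Gamma_xyy = 0, Gamma_yxx = 0, Gamma_yxy = 0, Gamma_yyy = -2/5

E = 1, F = 0, G = 10/9 at the point
E_x = 0, E_y = 0, F_x = 0, F_y = 0, G_x = 0, G_y = -8/9
EG - F^2 = 10/9;  g^inv = (9/10) * [[10/9, 0], [0, 1]]
first-kind symbols [ij,l] = (1/2)(d_i g_jl + d_j g_il - d_l g_ij): [xx,x] = E_x/2 = 0, [xx,y] = F_x - E_y/2 = 0, [xy,x] = E_y/2 = 0, [xy,y] = G_x/2 = 0, [yy,x] = F_y - G_x/2 = 0, [yy,y] = G_y/2 = -4/9
Gamma^x_ij = (G*[ij,x] - F*[ij,y])/(EG - F^2), Gamma^y_ij = (E*[ij,y] - F*[ij,x])/(EG - F^2)


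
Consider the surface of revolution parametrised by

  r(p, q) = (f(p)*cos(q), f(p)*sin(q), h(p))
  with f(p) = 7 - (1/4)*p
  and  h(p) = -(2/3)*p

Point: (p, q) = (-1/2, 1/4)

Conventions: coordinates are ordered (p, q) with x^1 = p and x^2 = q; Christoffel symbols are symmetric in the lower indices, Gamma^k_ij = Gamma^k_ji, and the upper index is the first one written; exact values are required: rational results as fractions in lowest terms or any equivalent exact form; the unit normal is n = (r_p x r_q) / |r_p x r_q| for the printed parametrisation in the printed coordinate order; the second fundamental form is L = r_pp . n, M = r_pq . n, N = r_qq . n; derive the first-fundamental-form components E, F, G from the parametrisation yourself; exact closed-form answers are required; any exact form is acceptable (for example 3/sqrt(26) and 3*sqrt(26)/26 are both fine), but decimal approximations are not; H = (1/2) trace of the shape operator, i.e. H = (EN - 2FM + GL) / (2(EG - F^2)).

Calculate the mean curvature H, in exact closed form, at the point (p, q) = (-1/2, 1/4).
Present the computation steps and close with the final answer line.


f = 57/8, f' = -1/4, f'' = 0, h' = -2/3, h'' = 0
E = 73/144, F = 0, G = 3249/64; answer radicand W^2 = 73/144
unnormalised second-form numerators: l = 0, m = 0, n = -19/4; L = l/sqrt(73/144), and similarly M = m/sqrt(W^2), N = n/sqrt(W^2)
H = (E*n - 2*F*m + G*l) / (2*(EG - F^2)*sqrt(W^2)); E*n - 2*F*m + G*l = -1387/576, EG - F^2 = 26353/1024, so H = (-8/171)/sqrt(73/144)

Answer: H = -32*sqrt(73)/4161


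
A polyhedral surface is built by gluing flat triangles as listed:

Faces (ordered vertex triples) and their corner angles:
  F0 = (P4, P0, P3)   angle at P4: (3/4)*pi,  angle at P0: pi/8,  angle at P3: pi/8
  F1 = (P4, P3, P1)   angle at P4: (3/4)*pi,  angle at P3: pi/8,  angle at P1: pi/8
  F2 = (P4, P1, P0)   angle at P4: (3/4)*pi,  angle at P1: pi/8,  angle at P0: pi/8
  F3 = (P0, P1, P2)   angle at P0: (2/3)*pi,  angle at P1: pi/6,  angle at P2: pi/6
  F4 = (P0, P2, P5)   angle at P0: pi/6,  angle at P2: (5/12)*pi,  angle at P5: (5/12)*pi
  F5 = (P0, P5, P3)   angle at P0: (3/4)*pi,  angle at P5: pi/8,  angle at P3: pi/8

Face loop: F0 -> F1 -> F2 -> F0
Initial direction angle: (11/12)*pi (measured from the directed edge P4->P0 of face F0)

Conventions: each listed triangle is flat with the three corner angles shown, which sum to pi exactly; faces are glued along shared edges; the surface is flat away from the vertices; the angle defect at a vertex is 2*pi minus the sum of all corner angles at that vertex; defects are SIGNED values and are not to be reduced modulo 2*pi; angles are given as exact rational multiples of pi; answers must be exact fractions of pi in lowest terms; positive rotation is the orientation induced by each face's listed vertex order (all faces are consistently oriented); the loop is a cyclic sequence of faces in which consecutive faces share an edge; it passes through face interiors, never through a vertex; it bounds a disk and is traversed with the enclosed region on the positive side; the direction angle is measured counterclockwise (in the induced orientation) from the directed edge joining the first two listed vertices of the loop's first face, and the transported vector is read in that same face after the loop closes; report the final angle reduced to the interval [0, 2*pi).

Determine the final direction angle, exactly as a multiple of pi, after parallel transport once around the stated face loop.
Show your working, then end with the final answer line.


enclosed vertex P4: corner angles sum to (9/4)*pi, defect = 2*pi - (9/4)*pi = -pi/4
the rotation equals the total enclosed defect, so the final angle is initial + defects (mod 2*pi)
final angle = (11/12)*pi - pi/4 = (2/3)*pi (mod 2*pi)

Answer: final direction angle = (2/3)*pi


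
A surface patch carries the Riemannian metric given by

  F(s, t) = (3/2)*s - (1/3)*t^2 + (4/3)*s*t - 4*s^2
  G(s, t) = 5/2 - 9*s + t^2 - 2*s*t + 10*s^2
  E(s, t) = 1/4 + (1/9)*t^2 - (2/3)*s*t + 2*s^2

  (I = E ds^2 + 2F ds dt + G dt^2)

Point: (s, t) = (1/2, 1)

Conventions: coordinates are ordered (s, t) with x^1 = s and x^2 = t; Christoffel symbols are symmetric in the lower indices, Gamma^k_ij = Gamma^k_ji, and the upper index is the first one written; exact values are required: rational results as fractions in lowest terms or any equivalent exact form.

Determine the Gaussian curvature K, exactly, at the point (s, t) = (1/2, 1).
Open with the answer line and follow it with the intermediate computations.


Answer: K = -41856/1369

E = 19/36, F = 1/12, G = 1/2, EG - F^2 = 37/144 at the point
E_s = 4/3, E_t = -1/9, F_s = -7/6, F_t = 0, G_s = -1, G_t = 1
E_tt = 2/9, F_st = 4/3, G_ss = 20
K follows from Brioschi's formula, (det M1 - det M2)/(EG - F^2)^2.
M1 = [[-E_tt/2 + F_st - G_ss/2, E_s/2, F_s - E_t/2], [F_t - G_s/2, E, F], [G_t/2, F, G]] = [[-79/9, 2/3, -10/9], [1/2, 19/36, 1/12], [1/2, 1/12, 1/2]]; det M1 = -2783/1296
M2 = [[0, E_t/2, G_s/2], [E_t/2, E, F], [G_s/2, F, G]] = [[0, -1/18, -1/2], [-1/18, 19/36, 1/12], [-1/2, 1/12, 1/2]]; det M2 = -167/1296
det M1 - det M2 = -109/54; K = -109/54 / (37/144)^2 = -41856/1369


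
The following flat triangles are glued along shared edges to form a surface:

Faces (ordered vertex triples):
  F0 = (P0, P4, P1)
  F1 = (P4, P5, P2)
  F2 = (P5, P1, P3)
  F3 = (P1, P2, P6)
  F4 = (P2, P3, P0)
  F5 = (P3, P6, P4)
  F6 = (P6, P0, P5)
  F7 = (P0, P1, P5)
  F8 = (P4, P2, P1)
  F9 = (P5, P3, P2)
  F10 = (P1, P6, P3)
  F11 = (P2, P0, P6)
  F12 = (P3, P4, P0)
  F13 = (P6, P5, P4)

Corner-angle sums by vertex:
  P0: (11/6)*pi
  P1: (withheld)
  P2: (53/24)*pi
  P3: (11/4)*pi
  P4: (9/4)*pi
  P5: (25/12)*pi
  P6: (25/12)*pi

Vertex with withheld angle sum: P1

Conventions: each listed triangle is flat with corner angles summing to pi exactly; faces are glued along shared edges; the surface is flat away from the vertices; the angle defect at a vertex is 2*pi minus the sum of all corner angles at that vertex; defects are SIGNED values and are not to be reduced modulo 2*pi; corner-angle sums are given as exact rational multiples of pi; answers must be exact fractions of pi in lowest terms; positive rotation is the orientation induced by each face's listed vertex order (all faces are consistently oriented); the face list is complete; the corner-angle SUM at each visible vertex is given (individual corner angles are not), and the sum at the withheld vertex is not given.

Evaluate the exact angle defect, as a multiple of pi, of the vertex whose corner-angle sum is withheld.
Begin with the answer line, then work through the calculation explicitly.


Answer: defect(P1) = (29/24)*pi

V = 7, E = 21, F = 14; chi = V - E + F = 0
Gauss-Bonnet: total defect = 2*pi*chi = 0; visible defects sum to (-29/24)*pi


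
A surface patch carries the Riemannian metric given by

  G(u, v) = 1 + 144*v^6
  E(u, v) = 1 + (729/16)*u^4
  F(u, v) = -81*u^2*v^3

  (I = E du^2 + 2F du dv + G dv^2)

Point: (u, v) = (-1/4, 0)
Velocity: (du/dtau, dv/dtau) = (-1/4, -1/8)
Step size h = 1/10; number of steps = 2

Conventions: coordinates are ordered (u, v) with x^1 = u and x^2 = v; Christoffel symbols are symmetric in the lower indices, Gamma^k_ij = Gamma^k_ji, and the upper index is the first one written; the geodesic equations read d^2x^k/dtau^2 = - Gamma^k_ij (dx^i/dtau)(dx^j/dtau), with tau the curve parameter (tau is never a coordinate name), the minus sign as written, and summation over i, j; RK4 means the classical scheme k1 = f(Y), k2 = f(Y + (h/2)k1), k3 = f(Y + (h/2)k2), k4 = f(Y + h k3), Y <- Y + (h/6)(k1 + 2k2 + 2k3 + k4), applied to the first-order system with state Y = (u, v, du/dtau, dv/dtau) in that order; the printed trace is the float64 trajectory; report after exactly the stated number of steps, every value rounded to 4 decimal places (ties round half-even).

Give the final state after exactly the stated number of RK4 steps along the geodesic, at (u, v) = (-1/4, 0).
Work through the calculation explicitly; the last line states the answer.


f(Y) = (du/dtau, dv/dtau, -Gamma^u_ij Y'^i Y'^j, -Gamma^v_ij Y'^i Y'^j) with the Gammas evaluated at the stage position; h = 0.100000; intermediate values shown to 6 dp
step 0: u = -0.2500, v = 0.0000, du/dtau = -0.2500, dv/dtau = -0.1250
step 1:
  k1: at (u, v) = (-0.250000, 0.000000), (du/dtau, dv/dtau) = (-0.250000, -0.125000); Gamma_uuu = -1.208705, Gamma_uuv = 0.000000, Gamma_uvv = 0.000000, Gamma_vuu = 0.000000, Gamma_vuv = 0.000000, Gamma_vvv = 0.000000; k1 = (-0.250000, -0.125000, 0.075544, 0.000000)
  k2: at (u, v) = (-0.262500, -0.006250), (du/dtau, dv/dtau) = (-0.246223, -0.125000); Gamma_uuu = -1.355104, Gamma_uuv = 0.000000, Gamma_uvv = -0.000538, Gamma_vuu = -0.000009, Gamma_vuv = 0.000000, Gamma_vvv = 0.000000; k2 = (-0.246223, -0.125000, 0.082162, 0.000001)
  k3: at (u, v) = (-0.262311, -0.006250), (du/dtau, dv/dtau) = (-0.245892, -0.125000); Gamma_uuu = -1.352873, Gamma_uuv = 0.000000, Gamma_uvv = -0.000537, Gamma_vuu = -0.000009, Gamma_vuv = 0.000000, Gamma_vvv = 0.000000; k3 = (-0.245892, -0.125000, 0.081807, 0.000001)
  k4: at (u, v) = (-0.274589, -0.012500), (du/dtau, dv/dtau) = (-0.241819, -0.125000); Gamma_uuu = -1.498489, Gamma_uuv = 0.000000, Gamma_uvv = -0.002274, Gamma_vuu = -0.000069, Gamma_vuv = 0.000000, Gamma_vvv = 0.000000; k4 = (-0.241819, -0.125000, 0.087662, 0.000004)
  Y <- Y + (h/6)(k1 + 2k2 + 2k3 + k4): u = -0.2746, v = -0.0125, du/dtau = -0.2418, dv/dtau = -0.1250
step 2:
  k1: at (u, v) = (-0.274601, -0.012500), (du/dtau, dv/dtau) = (-0.241814, -0.125000); Gamma_uuu = -1.498627, Gamma_uuv = 0.000000, Gamma_uvv = -0.002274, Gamma_vuu = -0.000069, Gamma_vuv = 0.000000, Gamma_vvv = 0.000000; k1 = (-0.241814, -0.125000, 0.087666, 0.000004)
  k2: at (u, v) = (-0.286692, -0.018750), (du/dtau, dv/dtau) = (-0.237431, -0.125000); Gamma_uuu = -1.641879, Gamma_uuv = 0.000000, Gamma_uvv = -0.005369, Gamma_vuu = -0.000234, Gamma_vuv = 0.000000, Gamma_vvv = -0.000001; k2 = (-0.237431, -0.125000, 0.092642, 0.000013)
  k3: at (u, v) = (-0.286472, -0.018750), (du/dtau, dv/dtau) = (-0.237182, -0.124999); Gamma_uuu = -1.639295, Gamma_uuv = 0.000000, Gamma_uvv = -0.005365, Gamma_vuu = -0.000234, Gamma_vuv = 0.000000, Gamma_vvv = -0.000001; k3 = (-0.237182, -0.124999, 0.092303, 0.000013)
  k4: at (u, v) = (-0.298319, -0.025000), (du/dtau, dv/dtau) = (-0.232584, -0.124999); Gamma_uuu = -1.777743, Gamma_uuv = 0.000000, Gamma_uvv = -0.009932, Gamma_vuu = -0.000555, Gamma_vuv = 0.000000, Gamma_vvv = -0.000003; k4 = (-0.232584, -0.124999, 0.096323, 0.000030)
  Y <- Y + (h/6)(k1 + 2k2 + 2k3 + k4): u = -0.2983, v = -0.0250, du/dtau = -0.2326, dv/dtau = -0.1250

Answer: u = -0.2983, v = -0.0250, du/dtau = -0.2326, dv/dtau = -0.1250


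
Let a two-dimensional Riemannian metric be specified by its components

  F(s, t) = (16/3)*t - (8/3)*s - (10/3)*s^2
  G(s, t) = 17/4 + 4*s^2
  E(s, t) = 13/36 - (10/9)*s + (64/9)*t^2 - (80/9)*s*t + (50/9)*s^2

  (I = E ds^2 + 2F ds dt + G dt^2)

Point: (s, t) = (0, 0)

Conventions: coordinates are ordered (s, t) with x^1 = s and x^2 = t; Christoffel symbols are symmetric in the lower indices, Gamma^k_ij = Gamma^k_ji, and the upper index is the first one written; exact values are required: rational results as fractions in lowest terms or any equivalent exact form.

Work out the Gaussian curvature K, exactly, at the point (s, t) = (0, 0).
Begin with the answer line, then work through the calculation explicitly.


Answer: K = -320/169

E = 13/36, F = 0, G = 17/4, EG - F^2 = 221/144 at the point
E_s = -10/9, E_t = 0, F_s = -8/3, F_t = 16/3, G_s = 0, G_t = 0
E_tt = 128/9, F_st = 0, G_ss = 8
Using the Brioschi determinant formula for K from the metric derivatives:
M1 = [[-E_tt/2 + F_st - G_ss/2, E_s/2, F_s - E_t/2], [F_t - G_s/2, E, F], [G_t/2, F, G]] = [[-100/9, -5/9, -8/3], [16/3, 13/36, 0], [0, 0, 17/4]]; det M1 = -1445/324
M2 = [[0, E_t/2, G_s/2], [E_t/2, E, F], [G_s/2, F, G]] = [[0, 0, 0], [0, 13/36, 0], [0, 0, 17/4]]; det M2 = 0
det M1 - det M2 = -1445/324; K = -1445/324 / (221/144)^2 = -320/169


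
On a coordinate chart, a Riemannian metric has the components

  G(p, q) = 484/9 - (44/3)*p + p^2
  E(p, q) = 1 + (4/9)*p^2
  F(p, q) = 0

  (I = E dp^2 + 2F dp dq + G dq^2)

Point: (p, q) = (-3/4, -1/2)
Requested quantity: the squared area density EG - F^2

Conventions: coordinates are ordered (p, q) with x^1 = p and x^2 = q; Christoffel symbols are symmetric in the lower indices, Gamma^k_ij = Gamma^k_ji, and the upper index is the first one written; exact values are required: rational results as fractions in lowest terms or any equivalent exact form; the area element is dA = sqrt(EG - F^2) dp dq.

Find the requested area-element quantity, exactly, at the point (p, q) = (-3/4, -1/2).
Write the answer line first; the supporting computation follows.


Answer: EG - F^2 = 47045/576

E = 5/4, F = 0, G = 9409/144; EG - F^2 = 47045/576


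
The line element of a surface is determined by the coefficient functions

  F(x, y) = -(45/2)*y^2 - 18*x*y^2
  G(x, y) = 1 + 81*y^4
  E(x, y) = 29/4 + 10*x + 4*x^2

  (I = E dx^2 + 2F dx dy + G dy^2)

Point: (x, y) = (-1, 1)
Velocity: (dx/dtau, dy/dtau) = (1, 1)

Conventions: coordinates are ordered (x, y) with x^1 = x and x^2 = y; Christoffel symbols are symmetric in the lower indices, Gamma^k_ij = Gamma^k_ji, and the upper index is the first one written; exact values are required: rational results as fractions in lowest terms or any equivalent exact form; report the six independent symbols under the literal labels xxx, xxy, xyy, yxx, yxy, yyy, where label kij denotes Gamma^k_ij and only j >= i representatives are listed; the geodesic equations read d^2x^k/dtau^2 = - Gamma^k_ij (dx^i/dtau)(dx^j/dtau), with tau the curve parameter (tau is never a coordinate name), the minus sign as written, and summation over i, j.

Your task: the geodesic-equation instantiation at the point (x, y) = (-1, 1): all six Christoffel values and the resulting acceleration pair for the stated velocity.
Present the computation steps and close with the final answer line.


E = 5/4, F = -9/2, G = 82 at the point
E_x = 2, E_y = 0, F_x = -18, F_y = -9, G_x = 0, G_y = 324
EG - F^2 = 329/4;  g^inv = (4/329) * [[82, 9/2], [9/2, 5/4]]
first-kind symbols [ij,l] = (1/2)(d_i g_jl + d_j g_il - d_l g_ij): [xx,x] = E_x/2 = 1, [xx,y] = F_x - E_y/2 = -18, [xy,x] = E_y/2 = 0, [xy,y] = G_x/2 = 0, [yy,x] = F_y - G_x/2 = -9, [yy,y] = G_y/2 = 162
Gamma^x_ij = (G*[ij,x] - F*[ij,y])/(EG - F^2), Gamma^y_ij = (E*[ij,y] - F*[ij,x])/(EG - F^2)
Gamma_xxx = 4/329, Gamma_xxy = 0, Gamma_xyy = -36/329, Gamma_yxx = -72/329, Gamma_yxy = 0, Gamma_yyy = 648/329
d^2x/dtau^2 = -(Gamma_xxx*(1)^2 + 2*Gamma_xxy*(1)*(1) + Gamma_xyy*(1)^2) = 32/329
d^2y/dtau^2 = -(Gamma_yxx*(1)^2 + 2*Gamma_yxy*(1)*(1) + Gamma_yyy*(1)^2) = -576/329

Answer: Gamma_xxx = 4/329, Gamma_xxy = 0, Gamma_xyy = -36/329, Gamma_yxx = -72/329, Gamma_yxy = 0, Gamma_yyy = 648/329; accelerations (d^2x/dtau^2, d^2y/dtau^2) = (32/329, -576/329)


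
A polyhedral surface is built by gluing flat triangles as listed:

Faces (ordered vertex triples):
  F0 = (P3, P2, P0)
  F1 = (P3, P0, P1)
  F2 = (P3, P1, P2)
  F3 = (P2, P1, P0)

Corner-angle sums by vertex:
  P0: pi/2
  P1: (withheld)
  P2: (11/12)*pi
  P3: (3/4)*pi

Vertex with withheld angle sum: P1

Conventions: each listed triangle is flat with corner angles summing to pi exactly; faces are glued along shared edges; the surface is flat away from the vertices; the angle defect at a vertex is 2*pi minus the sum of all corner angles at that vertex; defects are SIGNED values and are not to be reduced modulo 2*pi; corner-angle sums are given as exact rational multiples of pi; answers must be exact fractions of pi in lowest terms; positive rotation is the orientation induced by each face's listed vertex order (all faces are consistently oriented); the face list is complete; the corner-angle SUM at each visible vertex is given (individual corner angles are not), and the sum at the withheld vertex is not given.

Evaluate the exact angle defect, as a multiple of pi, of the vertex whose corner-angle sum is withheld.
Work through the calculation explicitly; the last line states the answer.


V = 4, E = 6, F = 4; chi = V - E + F = 2
Gauss-Bonnet: total defect = 2*pi*chi = 4*pi; visible defects sum to (23/6)*pi

Answer: defect(P1) = pi/6


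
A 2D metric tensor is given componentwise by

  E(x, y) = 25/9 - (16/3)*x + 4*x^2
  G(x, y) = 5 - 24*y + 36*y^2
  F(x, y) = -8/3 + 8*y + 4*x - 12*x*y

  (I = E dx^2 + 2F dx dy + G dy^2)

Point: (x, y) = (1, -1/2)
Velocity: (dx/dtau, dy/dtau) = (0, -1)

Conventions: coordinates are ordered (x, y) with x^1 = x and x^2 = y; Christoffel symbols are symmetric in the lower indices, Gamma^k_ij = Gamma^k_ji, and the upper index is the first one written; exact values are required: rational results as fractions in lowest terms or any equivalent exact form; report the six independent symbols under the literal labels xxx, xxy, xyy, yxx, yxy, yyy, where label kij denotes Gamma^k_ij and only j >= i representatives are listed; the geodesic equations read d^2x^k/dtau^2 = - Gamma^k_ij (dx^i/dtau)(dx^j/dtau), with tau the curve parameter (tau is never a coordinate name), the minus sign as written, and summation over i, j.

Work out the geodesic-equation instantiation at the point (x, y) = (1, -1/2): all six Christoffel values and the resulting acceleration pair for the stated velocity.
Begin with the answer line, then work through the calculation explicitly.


Answer: Gamma_xxx = 6/119, Gamma_xxy = 0, Gamma_xyy = -18/119, Gamma_yxx = 45/119, Gamma_yxy = 0, Gamma_yyy = -135/119; accelerations (d^2x/dtau^2, d^2y/dtau^2) = (18/119, 135/119)

E = 13/9, F = 10/3, G = 26 at the point
E_x = 8/3, E_y = 0, F_x = 10, F_y = -4, G_x = 0, G_y = -60
EG - F^2 = 238/9;  g^inv = (9/238) * [[26, -10/3], [-10/3, 13/9]]
first-kind symbols [ij,l] = (1/2)(d_i g_jl + d_j g_il - d_l g_ij): [xx,x] = E_x/2 = 4/3, [xx,y] = F_x - E_y/2 = 10, [xy,x] = E_y/2 = 0, [xy,y] = G_x/2 = 0, [yy,x] = F_y - G_x/2 = -4, [yy,y] = G_y/2 = -30
Gamma^x_ij = (G*[ij,x] - F*[ij,y])/(EG - F^2), Gamma^y_ij = (E*[ij,y] - F*[ij,x])/(EG - F^2)
Gamma_xxx = 6/119, Gamma_xxy = 0, Gamma_xyy = -18/119, Gamma_yxx = 45/119, Gamma_yxy = 0, Gamma_yyy = -135/119
d^2x/dtau^2 = -(Gamma_xxx*(0)^2 + 2*Gamma_xxy*(0)*(-1) + Gamma_xyy*(-1)^2) = 18/119
d^2y/dtau^2 = -(Gamma_yxx*(0)^2 + 2*Gamma_yxy*(0)*(-1) + Gamma_yyy*(-1)^2) = 135/119


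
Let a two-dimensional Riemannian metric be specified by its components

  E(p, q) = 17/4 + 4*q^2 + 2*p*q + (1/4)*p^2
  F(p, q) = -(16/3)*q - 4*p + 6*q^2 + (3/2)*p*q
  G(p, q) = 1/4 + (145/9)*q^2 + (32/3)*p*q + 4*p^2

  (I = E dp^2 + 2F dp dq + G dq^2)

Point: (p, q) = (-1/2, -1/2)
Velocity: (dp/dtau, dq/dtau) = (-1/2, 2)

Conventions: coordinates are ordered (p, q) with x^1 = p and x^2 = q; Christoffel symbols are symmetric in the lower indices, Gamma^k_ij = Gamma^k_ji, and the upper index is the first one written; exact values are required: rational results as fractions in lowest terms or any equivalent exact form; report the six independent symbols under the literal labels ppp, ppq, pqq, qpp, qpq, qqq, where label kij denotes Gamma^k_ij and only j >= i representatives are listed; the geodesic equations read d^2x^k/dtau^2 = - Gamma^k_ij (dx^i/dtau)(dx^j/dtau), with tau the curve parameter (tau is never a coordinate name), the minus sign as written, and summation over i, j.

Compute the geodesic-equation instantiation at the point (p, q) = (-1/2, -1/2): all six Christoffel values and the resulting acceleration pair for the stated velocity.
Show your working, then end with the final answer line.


E = 93/16, F = 157/24, G = 143/18 at the point
E_p = -5/4, E_q = -5, F_p = -19/4, F_q = -145/12, G_p = -28/3, G_q = -193/9
EG - F^2 = 1949/576;  g^inv = (576/1949) * [[143/18, -157/24], [-157/24, 93/16]]
first-kind symbols [ij,l] = (1/2)(d_i g_jl + d_j g_il - d_l g_ij): [pp,p] = E_p/2 = -5/8, [pp,q] = F_p - E_q/2 = -9/4, [pq,p] = E_q/2 = -5/2, [pq,q] = G_p/2 = -14/3, [qq,p] = F_q - G_p/2 = -89/12, [qq,q] = G_q/2 = -193/18
Gamma^p_ij = (G*[ij,p] - F*[ij,q])/(EG - F^2), Gamma^q_ij = (E*[ij,q] - F*[ij,p])/(EG - F^2)
Gamma_ppp = 5618/1949, Gamma_ppq = 6144/1949, Gamma_pqq = 19388/5847, Gamma_qpp = -5178/1949, Gamma_qpq = -6204/1949, Gamma_qqq = -7952/1949
d^2p/dtau^2 = -(Gamma_ppp*(-1/2)^2 + 2*Gamma_ppq*(-1/2)*(2) + Gamma_pqq*(2)^2) = -89803/11694
d^2q/dtau^2 = -(Gamma_qpp*(-1/2)^2 + 2*Gamma_qpq*(-1/2)*(2) + Gamma_qqq*(2)^2) = 41389/3898

Answer: Gamma_ppp = 5618/1949, Gamma_ppq = 6144/1949, Gamma_pqq = 19388/5847, Gamma_qpp = -5178/1949, Gamma_qpq = -6204/1949, Gamma_qqq = -7952/1949; accelerations (d^2p/dtau^2, d^2q/dtau^2) = (-89803/11694, 41389/3898)


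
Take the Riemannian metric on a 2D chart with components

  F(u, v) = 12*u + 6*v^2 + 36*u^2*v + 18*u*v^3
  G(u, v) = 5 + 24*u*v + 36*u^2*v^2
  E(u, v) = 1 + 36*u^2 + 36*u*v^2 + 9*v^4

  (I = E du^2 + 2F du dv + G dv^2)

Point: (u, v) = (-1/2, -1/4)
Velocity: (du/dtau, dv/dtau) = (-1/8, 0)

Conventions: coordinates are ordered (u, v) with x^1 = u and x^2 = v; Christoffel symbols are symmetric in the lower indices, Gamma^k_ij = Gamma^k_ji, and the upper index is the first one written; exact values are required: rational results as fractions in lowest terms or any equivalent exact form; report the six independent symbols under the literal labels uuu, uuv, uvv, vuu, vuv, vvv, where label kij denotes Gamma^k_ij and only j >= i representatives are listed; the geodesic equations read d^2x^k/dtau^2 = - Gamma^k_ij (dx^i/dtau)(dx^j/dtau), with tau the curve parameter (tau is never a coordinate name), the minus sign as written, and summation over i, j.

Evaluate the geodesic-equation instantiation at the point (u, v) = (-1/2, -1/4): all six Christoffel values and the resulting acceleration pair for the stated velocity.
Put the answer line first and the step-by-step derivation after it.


Answer: Gamma_uuu = -4320/4217, Gamma_uuv = 1080/4217, Gamma_uvv = 2160/4217, Gamma_vuu = 4224/4217, Gamma_vuv = -1056/4217, Gamma_vvv = -2112/4217; accelerations (d^2u/dtau^2, d^2v/dtau^2) = (135/8434, -66/4217)

E = 2281/256, F = -495/64, G = 137/16 at the point
E_u = -135/4, E_v = 135/16, F_u = 663/32, F_v = 69/16, G_u = -33/4, G_v = -33/2
EG - F^2 = 4217/256;  g^inv = (256/4217) * [[137/16, 495/64], [495/64, 2281/256]]
first-kind symbols [ij,l] = (1/2)(d_i g_jl + d_j g_il - d_l g_ij): [uu,u] = E_u/2 = -135/8, [uu,v] = F_u - E_v/2 = 33/2, [uv,u] = E_v/2 = 135/32, [uv,v] = G_u/2 = -33/8, [vv,u] = F_v - G_u/2 = 135/16, [vv,v] = G_v/2 = -33/4
Gamma^u_ij = (G*[ij,u] - F*[ij,v])/(EG - F^2), Gamma^v_ij = (E*[ij,v] - F*[ij,u])/(EG - F^2)
Gamma_uuu = -4320/4217, Gamma_uuv = 1080/4217, Gamma_uvv = 2160/4217, Gamma_vuu = 4224/4217, Gamma_vuv = -1056/4217, Gamma_vvv = -2112/4217
d^2u/dtau^2 = -(Gamma_uuu*(-1/8)^2 + 2*Gamma_uuv*(-1/8)*(0) + Gamma_uvv*(0)^2) = 135/8434
d^2v/dtau^2 = -(Gamma_vuu*(-1/8)^2 + 2*Gamma_vuv*(-1/8)*(0) + Gamma_vvv*(0)^2) = -66/4217


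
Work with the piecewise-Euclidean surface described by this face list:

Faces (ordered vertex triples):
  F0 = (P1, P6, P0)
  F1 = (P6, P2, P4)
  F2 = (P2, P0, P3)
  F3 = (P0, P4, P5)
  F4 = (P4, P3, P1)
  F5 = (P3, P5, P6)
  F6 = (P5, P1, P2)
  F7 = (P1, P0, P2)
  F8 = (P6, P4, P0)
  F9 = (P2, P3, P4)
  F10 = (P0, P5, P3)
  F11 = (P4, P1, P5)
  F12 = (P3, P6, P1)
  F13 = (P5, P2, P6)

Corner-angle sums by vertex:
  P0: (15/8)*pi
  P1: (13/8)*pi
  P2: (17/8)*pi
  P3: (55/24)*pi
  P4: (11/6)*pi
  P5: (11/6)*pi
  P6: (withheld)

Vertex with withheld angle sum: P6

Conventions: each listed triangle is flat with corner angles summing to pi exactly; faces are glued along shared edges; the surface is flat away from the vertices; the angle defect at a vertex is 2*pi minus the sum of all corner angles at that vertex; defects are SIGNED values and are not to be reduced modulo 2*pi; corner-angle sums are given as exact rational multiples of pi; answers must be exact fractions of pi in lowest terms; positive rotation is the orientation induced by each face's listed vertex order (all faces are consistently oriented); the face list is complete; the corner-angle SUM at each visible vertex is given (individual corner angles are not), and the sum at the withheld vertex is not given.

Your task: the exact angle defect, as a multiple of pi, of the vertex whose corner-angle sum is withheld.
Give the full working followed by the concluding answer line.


V = 7, E = 21, F = 14; chi = V - E + F = 0
Gauss-Bonnet: total defect = 2*pi*chi = 0; visible defects sum to (5/12)*pi

Answer: defect(P6) = (-5/12)*pi


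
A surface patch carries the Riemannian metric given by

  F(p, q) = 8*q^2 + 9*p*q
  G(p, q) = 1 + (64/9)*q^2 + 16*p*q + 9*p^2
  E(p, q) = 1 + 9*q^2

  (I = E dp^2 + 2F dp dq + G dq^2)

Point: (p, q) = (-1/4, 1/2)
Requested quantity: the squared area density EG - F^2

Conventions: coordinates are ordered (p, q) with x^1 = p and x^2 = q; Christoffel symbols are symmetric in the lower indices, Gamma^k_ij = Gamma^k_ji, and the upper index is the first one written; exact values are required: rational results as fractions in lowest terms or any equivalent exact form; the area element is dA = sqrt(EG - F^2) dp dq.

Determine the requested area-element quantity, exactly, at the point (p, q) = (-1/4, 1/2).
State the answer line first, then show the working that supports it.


Answer: EG - F^2 = 517/144

E = 13/4, F = 7/8, G = 193/144; EG - F^2 = 517/144


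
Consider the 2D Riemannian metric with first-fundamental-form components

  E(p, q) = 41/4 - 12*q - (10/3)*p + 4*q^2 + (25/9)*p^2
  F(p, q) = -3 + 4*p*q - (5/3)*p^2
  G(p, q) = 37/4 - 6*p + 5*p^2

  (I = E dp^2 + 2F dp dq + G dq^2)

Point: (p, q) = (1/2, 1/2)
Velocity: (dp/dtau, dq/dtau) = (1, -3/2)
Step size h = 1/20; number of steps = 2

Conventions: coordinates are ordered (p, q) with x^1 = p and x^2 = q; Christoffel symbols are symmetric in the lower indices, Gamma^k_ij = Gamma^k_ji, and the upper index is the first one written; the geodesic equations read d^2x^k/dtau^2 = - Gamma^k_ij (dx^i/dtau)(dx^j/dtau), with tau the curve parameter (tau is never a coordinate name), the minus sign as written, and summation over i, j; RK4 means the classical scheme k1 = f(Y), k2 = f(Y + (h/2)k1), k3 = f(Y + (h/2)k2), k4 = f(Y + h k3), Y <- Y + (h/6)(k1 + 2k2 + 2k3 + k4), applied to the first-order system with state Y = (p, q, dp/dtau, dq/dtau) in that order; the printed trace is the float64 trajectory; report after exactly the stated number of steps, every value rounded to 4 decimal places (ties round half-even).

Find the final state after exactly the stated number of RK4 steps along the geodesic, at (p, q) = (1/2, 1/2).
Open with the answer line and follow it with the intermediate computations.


Answer: p = 0.5761, q = 0.3393, dp/dtau = 0.5544, dq/dtau = -1.6967

f(Y) = (dp/dtau, dq/dtau, -Gamma^p_ij Y'^i Y'^j, -Gamma^q_ij Y'^i Y'^j) with the Gammas evaluated at the stage position; h = 0.050000; intermediate values shown to 6 dp
step 0: p = 0.5000, q = 0.5000, dp/dtau = 1.0000, dq/dtau = -1.5000
step 1:
  k1: at (p, q) = (0.500000, 0.500000), (dp/dtau, dq/dtau) = (1.000000, -1.500000); Gamma_ppp = 0.319661, Gamma_ppq = -1.189203, Gamma_pqq = 0.714475, Gamma_qpp = 0.680780, Gamma_qpq = -0.449854, Gamma_qqq = 0.230220; k1 = (1.000000, -1.500000, -5.494840, -2.548337)
  k2: at (p, q) = (0.525000, 0.462500), (dp/dtau, dq/dtau) = (0.862629, -1.563708); Gamma_ppp = 0.322094, Gamma_ppq = -1.141949, Gamma_pqq = 0.661164, Gamma_qpp = 0.675492, Gamma_qpq = -0.430096, Gamma_qqq = 0.219983; k2 = (0.862629, -1.563708, -4.937096, -2.200864)
  k3: at (p, q) = (0.521566, 0.460907), (dp/dtau, dq/dtau) = (0.876573, -1.555022); Gamma_ppp = 0.319920, Gamma_ppq = -1.141395, Gamma_pqq = 0.659872, Gamma_qpp = 0.676218, Gamma_qpq = -0.432618, Gamma_qqq = 0.219801; k3 = (0.876573, -1.555022, -4.953099, -2.230485)
  k4: at (p, q) = (0.543829, 0.422249), (dp/dtau, dq/dtau) = (0.752345, -1.611524); Gamma_ppp = 0.320577, Gamma_ppq = -1.097234, Gamma_pqq = 0.611408, Gamma_qpp = 0.671401, Gamma_qpq = -0.415974, Gamma_qqq = 0.210829; k4 = (0.752345, -1.611524, -4.429910, -1.936226)
  Y <- Y + (h/6)(k1 + 2k2 + 2k3 + k4): p = 0.5436, q = 0.4221, dp/dtau = 0.7525, dq/dtau = -1.6112
step 2:
  k1: at (p, q) = (0.543590, 0.422092), (dp/dtau, dq/dtau) = (0.752457, -1.611227); Gamma_ppp = 0.320420, Gamma_ppq = -1.097160, Gamma_pqq = 0.611280, Gamma_qpp = 0.671455, Gamma_qpq = -0.416147, Gamma_qqq = 0.210807; k1 = (0.752457, -1.611227, -4.428683, -1.936494)
  k2: at (p, q) = (0.562401, 0.381811), (dp/dtau, dq/dtau) = (0.641740, -1.659640); Gamma_ppp = 0.318946, Gamma_ppq = -1.055676, Gamma_pqq = 0.566806, Gamma_qpp = 0.667334, Gamma_qpq = -0.402945, Gamma_qqq = 0.202811; k2 = (0.641740, -1.659640, -3.941276, -1.691769)
  k3: at (p, q) = (0.559633, 0.380601), (dp/dtau, dq/dtau) = (0.653925, -1.653521); Gamma_ppp = 0.317342, Gamma_ppq = -1.055431, Gamma_pqq = 0.566093, Gamma_qpp = 0.667975, Gamma_qpq = -0.404904, Gamma_qqq = 0.202660; k3 = (0.653925, -1.653521, -3.965907, -1.715365)
  k4: at (p, q) = (0.576286, 0.339416), (dp/dtau, dq/dtau) = (0.554162, -1.696995); Gamma_ppp = 0.314773, Gamma_ppq = -1.016792, Gamma_pqq = 0.525862, Gamma_qpp = 0.664356, Gamma_qpq = -0.393973, Gamma_qqq = 0.195526; k4 = (0.554162, -1.696995, -3.523441, -1.508088)
  Y <- Y + (h/6)(k1 + 2k2 + 2k3 + k4): p = 0.5761, q = 0.3393, dp/dtau = 0.5544, dq/dtau = -1.6967


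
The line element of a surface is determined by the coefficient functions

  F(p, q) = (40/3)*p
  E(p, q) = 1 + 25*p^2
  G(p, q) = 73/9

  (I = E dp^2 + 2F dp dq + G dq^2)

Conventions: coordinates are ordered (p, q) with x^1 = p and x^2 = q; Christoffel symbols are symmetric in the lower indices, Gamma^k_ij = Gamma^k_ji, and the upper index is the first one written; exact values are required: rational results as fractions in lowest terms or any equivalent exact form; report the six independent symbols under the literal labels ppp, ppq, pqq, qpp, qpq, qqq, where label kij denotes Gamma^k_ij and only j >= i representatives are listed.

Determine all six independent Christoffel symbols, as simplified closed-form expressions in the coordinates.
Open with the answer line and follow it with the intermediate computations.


Answer: Gamma_ppp = 225*p/(225*p^2 + 73), Gamma_ppq = 0, Gamma_pqq = 0, Gamma_qpp = 120/(225*p^2 + 73), Gamma_qpq = 0, Gamma_qqq = 0

E = 1 + 25*p^2; F = (40/3)*p; G = 73/9
Gamma^k_ij = (1/2) g^{kl} (d_i g_jl + d_j g_il - d_l g_ij), with g^inv = (1/(EG-F^2)) [[G, -F], [-F, E]]
first partials: E_p = 50*p, E_q = 0, F_p = 40/3, F_q = 0, G_p = 0, G_q = 0
D = EG - F^2 = 73/9 + 25*p^2
expanded: Gamma^p_pp = (G E_p - 2F F_p + F E_q)/(2D), Gamma^p_pq = (G E_q - F G_p)/(2D), Gamma^p_qq = (2G F_q - G G_p - F G_q)/(2D), Gamma^q_pp = (2E F_p - E E_q - F E_p)/(2D), Gamma^q_pq = (E G_p - F E_q)/(2D), Gamma^q_qq = (E G_q - 2F F_q + F G_p)/(2D); substitute and cancel common factors


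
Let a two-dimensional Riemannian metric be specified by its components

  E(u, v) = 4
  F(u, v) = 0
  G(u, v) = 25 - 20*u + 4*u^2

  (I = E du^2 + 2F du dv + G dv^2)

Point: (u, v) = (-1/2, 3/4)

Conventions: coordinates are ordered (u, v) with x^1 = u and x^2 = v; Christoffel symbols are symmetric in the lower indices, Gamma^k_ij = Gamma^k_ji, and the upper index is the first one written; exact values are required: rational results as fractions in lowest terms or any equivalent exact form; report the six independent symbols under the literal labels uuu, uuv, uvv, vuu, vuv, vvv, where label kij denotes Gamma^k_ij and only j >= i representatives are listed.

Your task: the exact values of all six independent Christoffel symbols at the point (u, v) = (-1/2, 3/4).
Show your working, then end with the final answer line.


E = 4, F = 0, G = 36 at the point
E_u = 0, E_v = 0, F_u = 0, F_v = 0, G_u = -24, G_v = 0
EG - F^2 = 144;  g^inv = (1/144) * [[36, 0], [0, 4]]
first-kind symbols [ij,l] = (1/2)(d_i g_jl + d_j g_il - d_l g_ij): [uu,u] = E_u/2 = 0, [uu,v] = F_u - E_v/2 = 0, [uv,u] = E_v/2 = 0, [uv,v] = G_u/2 = -12, [vv,u] = F_v - G_u/2 = 12, [vv,v] = G_v/2 = 0
Gamma^u_ij = (G*[ij,u] - F*[ij,v])/(EG - F^2), Gamma^v_ij = (E*[ij,v] - F*[ij,u])/(EG - F^2)

Answer: Gamma_uuu = 0, Gamma_uuv = 0, Gamma_uvv = 3, Gamma_vuu = 0, Gamma_vuv = -1/3, Gamma_vvv = 0


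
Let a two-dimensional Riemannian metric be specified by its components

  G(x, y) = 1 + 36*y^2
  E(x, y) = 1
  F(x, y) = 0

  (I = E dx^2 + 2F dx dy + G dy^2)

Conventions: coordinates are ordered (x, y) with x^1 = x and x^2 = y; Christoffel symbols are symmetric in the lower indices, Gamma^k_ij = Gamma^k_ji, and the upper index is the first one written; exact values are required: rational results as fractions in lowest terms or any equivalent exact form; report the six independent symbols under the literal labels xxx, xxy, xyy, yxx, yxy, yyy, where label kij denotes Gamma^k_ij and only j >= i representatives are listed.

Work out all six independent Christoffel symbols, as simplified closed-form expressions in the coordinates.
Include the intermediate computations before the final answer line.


E = 1; F = 0; G = 1 + 36*y^2
Gamma^k_ij = (1/2) g^{kl} (d_i g_jl + d_j g_il - d_l g_ij), with g^inv = (1/(EG-F^2)) [[G, -F], [-F, E]]
first partials: E_x = 0, E_y = 0, F_x = 0, F_y = 0, G_x = 0, G_y = 72*y
D = EG - F^2 = 1 + 36*y^2
expanded: Gamma^x_xx = (G E_x - 2F F_x + F E_y)/(2D), Gamma^x_xy = (G E_y - F G_x)/(2D), Gamma^x_yy = (2G F_y - G G_x - F G_y)/(2D), Gamma^y_xx = (2E F_x - E E_y - F E_x)/(2D), Gamma^y_xy = (E G_x - F E_y)/(2D), Gamma^y_yy = (E G_y - 2F F_y + F G_x)/(2D); substitute and cancel common factors

Answer: Gamma_xxx = 0, Gamma_xxy = 0, Gamma_xyy = 0, Gamma_yxx = 0, Gamma_yxy = 0, Gamma_yyy = 36*y/(36*y^2 + 1)


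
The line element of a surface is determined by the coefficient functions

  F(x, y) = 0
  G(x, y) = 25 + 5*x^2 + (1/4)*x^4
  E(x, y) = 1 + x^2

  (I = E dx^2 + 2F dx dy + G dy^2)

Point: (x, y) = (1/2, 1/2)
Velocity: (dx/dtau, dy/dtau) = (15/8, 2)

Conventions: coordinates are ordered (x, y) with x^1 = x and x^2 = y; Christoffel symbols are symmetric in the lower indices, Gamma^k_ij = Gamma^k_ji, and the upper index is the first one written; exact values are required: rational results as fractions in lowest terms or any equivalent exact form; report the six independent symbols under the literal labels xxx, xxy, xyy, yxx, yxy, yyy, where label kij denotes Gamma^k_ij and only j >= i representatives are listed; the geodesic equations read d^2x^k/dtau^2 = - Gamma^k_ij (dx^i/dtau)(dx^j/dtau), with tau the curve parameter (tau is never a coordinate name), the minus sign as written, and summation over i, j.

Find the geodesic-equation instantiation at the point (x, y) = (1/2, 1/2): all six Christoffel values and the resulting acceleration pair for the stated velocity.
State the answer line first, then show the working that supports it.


Answer: Gamma_xxx = 2/5, Gamma_xxy = 0, Gamma_xyy = -41/20, Gamma_yxx = 0, Gamma_yxy = 4/41, Gamma_yyy = 0; accelerations (d^2x/dtau^2, d^2y/dtau^2) = (1087/160, -30/41)

E = 5/4, F = 0, G = 1681/64 at the point
E_x = 1, E_y = 0, F_x = 0, F_y = 0, G_x = 41/8, G_y = 0
EG - F^2 = 8405/256;  g^inv = (256/8405) * [[1681/64, 0], [0, 5/4]]
first-kind symbols [ij,l] = (1/2)(d_i g_jl + d_j g_il - d_l g_ij): [xx,x] = E_x/2 = 1/2, [xx,y] = F_x - E_y/2 = 0, [xy,x] = E_y/2 = 0, [xy,y] = G_x/2 = 41/16, [yy,x] = F_y - G_x/2 = -41/16, [yy,y] = G_y/2 = 0
Gamma^x_ij = (G*[ij,x] - F*[ij,y])/(EG - F^2), Gamma^y_ij = (E*[ij,y] - F*[ij,x])/(EG - F^2)
Gamma_xxx = 2/5, Gamma_xxy = 0, Gamma_xyy = -41/20, Gamma_yxx = 0, Gamma_yxy = 4/41, Gamma_yyy = 0
d^2x/dtau^2 = -(Gamma_xxx*(15/8)^2 + 2*Gamma_xxy*(15/8)*(2) + Gamma_xyy*(2)^2) = 1087/160
d^2y/dtau^2 = -(Gamma_yxx*(15/8)^2 + 2*Gamma_yxy*(15/8)*(2) + Gamma_yyy*(2)^2) = -30/41


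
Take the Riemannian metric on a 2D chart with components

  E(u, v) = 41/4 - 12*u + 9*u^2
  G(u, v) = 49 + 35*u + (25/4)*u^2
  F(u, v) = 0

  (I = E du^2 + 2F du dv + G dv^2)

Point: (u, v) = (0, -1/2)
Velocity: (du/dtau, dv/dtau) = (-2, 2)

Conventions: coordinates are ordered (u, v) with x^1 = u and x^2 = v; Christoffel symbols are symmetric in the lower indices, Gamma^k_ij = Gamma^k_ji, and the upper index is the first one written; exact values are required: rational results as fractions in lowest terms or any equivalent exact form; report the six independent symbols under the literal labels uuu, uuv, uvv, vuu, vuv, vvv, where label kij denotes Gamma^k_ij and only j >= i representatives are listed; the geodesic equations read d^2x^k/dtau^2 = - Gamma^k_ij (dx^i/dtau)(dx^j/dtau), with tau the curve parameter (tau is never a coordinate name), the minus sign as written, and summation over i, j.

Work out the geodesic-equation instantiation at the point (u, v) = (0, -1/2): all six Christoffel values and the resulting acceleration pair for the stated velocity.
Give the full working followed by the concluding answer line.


E = 41/4, F = 0, G = 49 at the point
E_u = -12, E_v = 0, F_u = 0, F_v = 0, G_u = 35, G_v = 0
EG - F^2 = 2009/4;  g^inv = (4/2009) * [[49, 0], [0, 41/4]]
first-kind symbols [ij,l] = (1/2)(d_i g_jl + d_j g_il - d_l g_ij): [uu,u] = E_u/2 = -6, [uu,v] = F_u - E_v/2 = 0, [uv,u] = E_v/2 = 0, [uv,v] = G_u/2 = 35/2, [vv,u] = F_v - G_u/2 = -35/2, [vv,v] = G_v/2 = 0
Gamma^u_ij = (G*[ij,u] - F*[ij,v])/(EG - F^2), Gamma^v_ij = (E*[ij,v] - F*[ij,u])/(EG - F^2)
Gamma_uuu = -24/41, Gamma_uuv = 0, Gamma_uvv = -70/41, Gamma_vuu = 0, Gamma_vuv = 5/14, Gamma_vvv = 0
d^2u/dtau^2 = -(Gamma_uuu*(-2)^2 + 2*Gamma_uuv*(-2)*(2) + Gamma_uvv*(2)^2) = 376/41
d^2v/dtau^2 = -(Gamma_vuu*(-2)^2 + 2*Gamma_vuv*(-2)*(2) + Gamma_vvv*(2)^2) = 20/7

Answer: Gamma_uuu = -24/41, Gamma_uuv = 0, Gamma_uvv = -70/41, Gamma_vuu = 0, Gamma_vuv = 5/14, Gamma_vvv = 0; accelerations (d^2u/dtau^2, d^2v/dtau^2) = (376/41, 20/7)


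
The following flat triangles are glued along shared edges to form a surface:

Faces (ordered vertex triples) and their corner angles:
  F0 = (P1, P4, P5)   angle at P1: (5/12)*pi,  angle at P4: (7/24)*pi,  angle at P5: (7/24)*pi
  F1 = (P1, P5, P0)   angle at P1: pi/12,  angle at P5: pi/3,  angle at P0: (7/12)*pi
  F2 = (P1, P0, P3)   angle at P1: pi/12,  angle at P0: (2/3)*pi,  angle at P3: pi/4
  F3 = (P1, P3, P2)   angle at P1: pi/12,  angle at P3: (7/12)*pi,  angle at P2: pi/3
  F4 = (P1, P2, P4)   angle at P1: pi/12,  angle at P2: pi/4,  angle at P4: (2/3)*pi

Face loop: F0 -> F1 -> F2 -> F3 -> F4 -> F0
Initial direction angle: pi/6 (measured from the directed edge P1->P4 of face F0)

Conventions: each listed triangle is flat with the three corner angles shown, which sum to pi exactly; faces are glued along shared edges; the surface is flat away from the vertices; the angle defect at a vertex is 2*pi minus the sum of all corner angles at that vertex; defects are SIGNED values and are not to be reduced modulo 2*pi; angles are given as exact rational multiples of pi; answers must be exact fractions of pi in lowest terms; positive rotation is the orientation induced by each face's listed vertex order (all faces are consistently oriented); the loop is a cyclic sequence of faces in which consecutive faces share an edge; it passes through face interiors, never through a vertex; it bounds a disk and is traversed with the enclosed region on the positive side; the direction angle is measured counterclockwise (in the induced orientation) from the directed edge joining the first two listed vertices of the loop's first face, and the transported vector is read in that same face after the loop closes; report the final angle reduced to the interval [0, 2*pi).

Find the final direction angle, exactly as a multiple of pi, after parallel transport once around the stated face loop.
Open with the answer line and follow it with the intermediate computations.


Answer: final direction angle = (17/12)*pi

enclosed vertex P1: corner angles sum to (3/4)*pi, defect = 2*pi - (3/4)*pi = (5/4)*pi
by Gauss-Bonnet the loop rotates the vector by the enclosed defect sum (positive orientation, mod 2*pi)
final angle = pi/6 + (5/4)*pi = (17/12)*pi (mod 2*pi)
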